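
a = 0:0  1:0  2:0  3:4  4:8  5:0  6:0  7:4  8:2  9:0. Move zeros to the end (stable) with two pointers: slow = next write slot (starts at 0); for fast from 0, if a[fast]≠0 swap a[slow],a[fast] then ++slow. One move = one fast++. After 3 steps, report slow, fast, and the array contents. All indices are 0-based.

slow=0, fast=3, a=[0, 0, 0, 4, 8, 0, 0, 4, 2, 0]

(s=0,f=0) a[fast]=0 → fast++
(s=0,f=1) a[fast]=0 → fast++
(s=0,f=2) a[fast]=0 → fast++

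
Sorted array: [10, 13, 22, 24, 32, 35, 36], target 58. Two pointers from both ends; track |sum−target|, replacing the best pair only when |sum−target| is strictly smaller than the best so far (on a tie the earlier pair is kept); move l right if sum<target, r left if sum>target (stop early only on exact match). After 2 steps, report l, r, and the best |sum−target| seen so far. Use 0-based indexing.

l=0 r=6: 10+36=46 d=12 *, l++
l=1 r=6: 13+36=49 d=9 *, l++

l=2, r=6, best |Δ|=9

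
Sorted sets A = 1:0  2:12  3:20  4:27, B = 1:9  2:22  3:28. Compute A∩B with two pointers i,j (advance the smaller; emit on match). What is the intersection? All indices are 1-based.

intersection = []

i=1 j=1: 0<9, i++
i=2 j=1: 12>9, j++
i=2 j=2: 12<22, i++
i=3 j=2: 20<22, i++
i=4 j=2: 27>22, j++
i=4 j=3: 27<28, i++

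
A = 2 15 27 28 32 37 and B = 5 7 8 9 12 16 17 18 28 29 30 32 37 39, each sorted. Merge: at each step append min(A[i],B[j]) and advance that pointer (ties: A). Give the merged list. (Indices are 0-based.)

[2, 5, 7, 8, 9, 12, 15, 16, 17, 18, 27, 28, 28, 29, 30, 32, 32, 37, 37, 39]

i=0 j=0: A[i]=2<=B[j]=5 take 2, i++
i=1 j=0: A[i]=15>B[j]=5 take 5, j++
i=1 j=1: A[i]=15>B[j]=7 take 7, j++
i=1 j=2: A[i]=15>B[j]=8 take 8, j++
i=1 j=3: A[i]=15>B[j]=9 take 9, j++
i=1 j=4: A[i]=15>B[j]=12 take 12, j++
i=1 j=5: A[i]=15<=B[j]=16 take 15, i++
i=2 j=5: A[i]=27>B[j]=16 take 16, j++
i=2 j=6: A[i]=27>B[j]=17 take 17, j++
i=2 j=7: A[i]=27>B[j]=18 take 18, j++
i=2 j=8: A[i]=27<=B[j]=28 take 27, i++
i=3 j=8: A[i]=28<=B[j]=28 take 28, i++
i=4 j=8: A[i]=32>B[j]=28 take 28, j++
i=4 j=9: A[i]=32>B[j]=29 take 29, j++
i=4 j=10: A[i]=32>B[j]=30 take 30, j++
i=4 j=11: A[i]=32<=B[j]=32 take 32, i++
i=5 j=11: A[i]=37>B[j]=32 take 32, j++
i=5 j=12: A[i]=37<=B[j]=37 take 37, i++
i=6 j=12: A done, take B[j]=37, j++
i=6 j=13: A done, take B[j]=39, j++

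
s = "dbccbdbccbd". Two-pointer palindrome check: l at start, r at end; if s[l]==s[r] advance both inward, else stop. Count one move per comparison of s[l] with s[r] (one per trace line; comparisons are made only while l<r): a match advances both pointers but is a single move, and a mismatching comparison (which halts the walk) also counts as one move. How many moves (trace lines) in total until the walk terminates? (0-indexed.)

5 moves

l=0 r=10: 'd'=='d', l++,r--
l=1 r=9: 'b'=='b', l++,r--
l=2 r=8: 'c'=='c', l++,r--
l=3 r=7: 'c'=='c', l++,r--
l=4 r=6: 'b'=='b', l++,r--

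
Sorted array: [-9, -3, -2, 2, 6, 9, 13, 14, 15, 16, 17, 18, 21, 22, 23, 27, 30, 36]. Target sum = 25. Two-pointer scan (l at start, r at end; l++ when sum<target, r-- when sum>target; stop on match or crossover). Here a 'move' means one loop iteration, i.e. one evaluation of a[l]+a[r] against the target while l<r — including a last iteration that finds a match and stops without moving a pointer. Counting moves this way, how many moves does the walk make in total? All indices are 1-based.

5 moves

[1,18] -9+36=27 >25 → r--
[1,17] -9+30=21 <25 → l++
[2,17] -3+30=27 >25 → r--
[2,16] -3+27=24 <25 → l++
[3,16] -2+27=25 → found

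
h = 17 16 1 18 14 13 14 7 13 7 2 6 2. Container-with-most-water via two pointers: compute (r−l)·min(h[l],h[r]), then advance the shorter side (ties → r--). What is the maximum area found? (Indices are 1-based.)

[1,13] min(17,2)*12=24 best=24 * → r--
[1,12] min(17,6)*11=66 best=66 * → r--
[1,11] min(17,2)*10=20 best=66 → r--
[1,10] min(17,7)*9=63 best=66 → r--
[1,9] min(17,13)*8=104 best=104 * → r--
[1,8] min(17,7)*7=49 best=104 → r--
[1,7] min(17,14)*6=84 best=104 → r--
[1,6] min(17,13)*5=65 best=104 → r--
[1,5] min(17,14)*4=56 best=104 → r--
[1,4] min(17,18)*3=51 best=104 → l++
[2,4] min(16,18)*2=32 best=104 → l++
[3,4] min(1,18)*1=1 best=104 → l++

max area = 104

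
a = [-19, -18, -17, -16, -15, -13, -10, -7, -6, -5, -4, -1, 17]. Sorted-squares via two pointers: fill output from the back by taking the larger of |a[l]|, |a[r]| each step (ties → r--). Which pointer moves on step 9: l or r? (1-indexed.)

l

[1,13] |-19|>|17| out[13]=361 → l++
[2,13] |-18|>|17| out[12]=324 → l++
[3,13] |-17|<=|17| out[11]=289 → r--
[3,12] |-17|>|-1| out[10]=289 → l++
[4,12] |-16|>|-1| out[9]=256 → l++
[5,12] |-15|>|-1| out[8]=225 → l++
[6,12] |-13|>|-1| out[7]=169 → l++
[7,12] |-10|>|-1| out[6]=100 → l++
[8,12] |-7|>|-1| out[5]=49 → l++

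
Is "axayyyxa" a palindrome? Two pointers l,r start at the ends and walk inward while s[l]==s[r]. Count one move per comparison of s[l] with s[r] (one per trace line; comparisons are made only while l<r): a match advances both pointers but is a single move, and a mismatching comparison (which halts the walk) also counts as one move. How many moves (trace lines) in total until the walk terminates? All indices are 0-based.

l=0 r=7: 'a'=='a', l++,r--
l=1 r=6: 'x'=='x', l++,r--
l=2 r=5: 'a'!='y', stop

3 moves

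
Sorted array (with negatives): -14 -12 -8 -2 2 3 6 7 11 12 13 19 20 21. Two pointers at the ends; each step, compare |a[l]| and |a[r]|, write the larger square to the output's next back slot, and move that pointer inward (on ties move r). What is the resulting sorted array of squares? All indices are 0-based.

[4, 4, 9, 36, 49, 64, 121, 144, 144, 169, 196, 361, 400, 441]

[0,13] |-14|<=|21| out[13]=441 → r--
[0,12] |-14|<=|20| out[12]=400 → r--
[0,11] |-14|<=|19| out[11]=361 → r--
[0,10] |-14|>|13| out[10]=196 → l++
[1,10] |-12|<=|13| out[9]=169 → r--
[1,9] |-12|<=|12| out[8]=144 → r--
[1,8] |-12|>|11| out[7]=144 → l++
[2,8] |-8|<=|11| out[6]=121 → r--
[2,7] |-8|>|7| out[5]=64 → l++
[3,7] |-2|<=|7| out[4]=49 → r--
[3,6] |-2|<=|6| out[3]=36 → r--
[3,5] |-2|<=|3| out[2]=9 → r--
[3,4] |-2|<=|2| out[1]=4 → r--
[3,3] |-2|<=|-2| out[0]=4 → r--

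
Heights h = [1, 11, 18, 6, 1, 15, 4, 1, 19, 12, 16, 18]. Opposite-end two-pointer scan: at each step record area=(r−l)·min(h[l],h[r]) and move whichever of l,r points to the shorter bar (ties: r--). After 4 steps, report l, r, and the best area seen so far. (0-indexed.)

l=2, r=9, best area=162

l=0 r=11: min(1,18)*11=11 best=11 *, l++
l=1 r=11: min(11,18)*10=110 best=110 *, l++
l=2 r=11: min(18,18)*9=162 best=162 *, r--
l=2 r=10: min(18,16)*8=128 best=162, r--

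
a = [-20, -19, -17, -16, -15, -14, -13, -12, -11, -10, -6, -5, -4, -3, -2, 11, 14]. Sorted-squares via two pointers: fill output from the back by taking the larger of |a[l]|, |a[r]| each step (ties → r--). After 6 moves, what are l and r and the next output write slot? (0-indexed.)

l=0 r=16: |-20|>|14| out[16]=400, l++
l=1 r=16: |-19|>|14| out[15]=361, l++
l=2 r=16: |-17|>|14| out[14]=289, l++
l=3 r=16: |-16|>|14| out[13]=256, l++
l=4 r=16: |-15|>|14| out[12]=225, l++
l=5 r=16: |-14|<=|14| out[11]=196, r--

l=5, r=15, next write slot=10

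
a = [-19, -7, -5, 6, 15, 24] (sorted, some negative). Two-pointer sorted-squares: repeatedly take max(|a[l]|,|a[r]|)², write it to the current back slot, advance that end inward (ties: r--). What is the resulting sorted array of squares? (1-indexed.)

[25, 36, 49, 225, 361, 576]

l=1 r=6: |-19|<=|24| out[6]=576, r--
l=1 r=5: |-19|>|15| out[5]=361, l++
l=2 r=5: |-7|<=|15| out[4]=225, r--
l=2 r=4: |-7|>|6| out[3]=49, l++
l=3 r=4: |-5|<=|6| out[2]=36, r--
l=3 r=3: |-5|<=|-5| out[1]=25, r--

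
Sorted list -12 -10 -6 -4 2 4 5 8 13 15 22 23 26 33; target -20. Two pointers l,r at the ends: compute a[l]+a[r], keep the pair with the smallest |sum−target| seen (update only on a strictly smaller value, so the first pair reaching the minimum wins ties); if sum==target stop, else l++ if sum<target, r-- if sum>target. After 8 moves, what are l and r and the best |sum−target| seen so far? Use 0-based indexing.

l=0 r=13: -12+33=21 d=41 *, r--
l=0 r=12: -12+26=14 d=34 *, r--
l=0 r=11: -12+23=11 d=31 *, r--
l=0 r=10: -12+22=10 d=30 *, r--
l=0 r=9: -12+15=3 d=23 *, r--
l=0 r=8: -12+13=1 d=21 *, r--
l=0 r=7: -12+8=-4 d=16 *, r--
l=0 r=6: -12+5=-7 d=13 *, r--

l=0, r=5, best |Δ|=13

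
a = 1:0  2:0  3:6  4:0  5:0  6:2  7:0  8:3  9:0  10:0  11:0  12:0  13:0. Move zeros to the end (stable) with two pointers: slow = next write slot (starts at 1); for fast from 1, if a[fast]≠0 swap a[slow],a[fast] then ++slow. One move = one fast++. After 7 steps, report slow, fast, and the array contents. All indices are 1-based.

slow=1 fast=1: a[fast]=0, fast++
slow=1 fast=2: a[fast]=0, fast++
slow=1 fast=3: a[fast]=6≠0 swap→a[1]=6, slow++,fast++
slow=2 fast=4: a[fast]=0, fast++
slow=2 fast=5: a[fast]=0, fast++
slow=2 fast=6: a[fast]=2≠0 swap→a[2]=2, slow++,fast++
slow=3 fast=7: a[fast]=0, fast++

slow=3, fast=8, a=[6, 2, 0, 0, 0, 0, 0, 3, 0, 0, 0, 0, 0]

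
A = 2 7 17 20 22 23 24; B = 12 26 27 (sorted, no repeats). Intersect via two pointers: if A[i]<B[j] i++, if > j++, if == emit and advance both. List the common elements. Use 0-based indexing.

intersection = []

[i=0,j=0] 2<12 → i++
[i=1,j=0] 7<12 → i++
[i=2,j=0] 17>12 → j++
[i=2,j=1] 17<26 → i++
[i=3,j=1] 20<26 → i++
[i=4,j=1] 22<26 → i++
[i=5,j=1] 23<26 → i++
[i=6,j=1] 24<26 → i++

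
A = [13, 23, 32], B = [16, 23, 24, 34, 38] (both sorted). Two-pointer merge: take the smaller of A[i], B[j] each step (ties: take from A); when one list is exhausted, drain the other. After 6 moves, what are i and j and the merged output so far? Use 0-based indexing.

i=3, j=3, merged so far=[13, 16, 23, 23, 24, 32]

i=0 j=0: A[i]=13<=B[j]=16 take 13, i++
i=1 j=0: A[i]=23>B[j]=16 take 16, j++
i=1 j=1: A[i]=23<=B[j]=23 take 23, i++
i=2 j=1: A[i]=32>B[j]=23 take 23, j++
i=2 j=2: A[i]=32>B[j]=24 take 24, j++
i=2 j=3: A[i]=32<=B[j]=34 take 32, i++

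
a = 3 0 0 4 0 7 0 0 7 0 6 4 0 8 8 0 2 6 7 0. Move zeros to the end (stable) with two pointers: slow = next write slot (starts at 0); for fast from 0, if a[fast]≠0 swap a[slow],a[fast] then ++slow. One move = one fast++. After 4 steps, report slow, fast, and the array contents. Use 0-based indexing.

slow=0 fast=0: a[fast]=3≠0 swap→a[0]=3, slow++,fast++
slow=1 fast=1: a[fast]=0, fast++
slow=1 fast=2: a[fast]=0, fast++
slow=1 fast=3: a[fast]=4≠0 swap→a[1]=4, slow++,fast++

slow=2, fast=4, a=[3, 4, 0, 0, 0, 7, 0, 0, 7, 0, 6, 4, 0, 8, 8, 0, 2, 6, 7, 0]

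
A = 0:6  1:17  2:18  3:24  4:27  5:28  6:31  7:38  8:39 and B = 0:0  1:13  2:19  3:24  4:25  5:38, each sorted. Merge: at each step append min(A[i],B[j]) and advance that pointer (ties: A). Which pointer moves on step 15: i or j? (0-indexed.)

[i=0,j=0] A[i]=6>B[j]=0 take 0 → j++
[i=0,j=1] A[i]=6<=B[j]=13 take 6 → i++
[i=1,j=1] A[i]=17>B[j]=13 take 13 → j++
[i=1,j=2] A[i]=17<=B[j]=19 take 17 → i++
[i=2,j=2] A[i]=18<=B[j]=19 take 18 → i++
[i=3,j=2] A[i]=24>B[j]=19 take 19 → j++
[i=3,j=3] A[i]=24<=B[j]=24 take 24 → i++
[i=4,j=3] A[i]=27>B[j]=24 take 24 → j++
[i=4,j=4] A[i]=27>B[j]=25 take 25 → j++
[i=4,j=5] A[i]=27<=B[j]=38 take 27 → i++
[i=5,j=5] A[i]=28<=B[j]=38 take 28 → i++
[i=6,j=5] A[i]=31<=B[j]=38 take 31 → i++
[i=7,j=5] A[i]=38<=B[j]=38 take 38 → i++
[i=8,j=5] A[i]=39>B[j]=38 take 38 → j++
[i=8,j=6] B done, take A[i]=39 → i++

i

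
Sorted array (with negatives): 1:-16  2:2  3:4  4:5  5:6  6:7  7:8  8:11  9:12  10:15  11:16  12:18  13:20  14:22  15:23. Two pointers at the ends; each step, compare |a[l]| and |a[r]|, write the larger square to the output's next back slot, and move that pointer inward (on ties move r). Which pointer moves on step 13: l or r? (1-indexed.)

[1,15] |-16|<=|23| out[15]=529 → r--
[1,14] |-16|<=|22| out[14]=484 → r--
[1,13] |-16|<=|20| out[13]=400 → r--
[1,12] |-16|<=|18| out[12]=324 → r--
[1,11] |-16|<=|16| out[11]=256 → r--
[1,10] |-16|>|15| out[10]=256 → l++
[2,10] |2|<=|15| out[9]=225 → r--
[2,9] |2|<=|12| out[8]=144 → r--
[2,8] |2|<=|11| out[7]=121 → r--
[2,7] |2|<=|8| out[6]=64 → r--
[2,6] |2|<=|7| out[5]=49 → r--
[2,5] |2|<=|6| out[4]=36 → r--
[2,4] |2|<=|5| out[3]=25 → r--

r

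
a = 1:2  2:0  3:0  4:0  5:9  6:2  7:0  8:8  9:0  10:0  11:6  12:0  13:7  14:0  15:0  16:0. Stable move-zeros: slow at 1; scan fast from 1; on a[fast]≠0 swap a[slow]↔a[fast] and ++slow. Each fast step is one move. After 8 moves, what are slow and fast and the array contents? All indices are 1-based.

slow=5, fast=9, a=[2, 9, 2, 8, 0, 0, 0, 0, 0, 0, 6, 0, 7, 0, 0, 0]

slow=1 fast=1: a[fast]=2≠0 swap→a[1]=2, slow++,fast++
slow=2 fast=2: a[fast]=0, fast++
slow=2 fast=3: a[fast]=0, fast++
slow=2 fast=4: a[fast]=0, fast++
slow=2 fast=5: a[fast]=9≠0 swap→a[2]=9, slow++,fast++
slow=3 fast=6: a[fast]=2≠0 swap→a[3]=2, slow++,fast++
slow=4 fast=7: a[fast]=0, fast++
slow=4 fast=8: a[fast]=8≠0 swap→a[4]=8, slow++,fast++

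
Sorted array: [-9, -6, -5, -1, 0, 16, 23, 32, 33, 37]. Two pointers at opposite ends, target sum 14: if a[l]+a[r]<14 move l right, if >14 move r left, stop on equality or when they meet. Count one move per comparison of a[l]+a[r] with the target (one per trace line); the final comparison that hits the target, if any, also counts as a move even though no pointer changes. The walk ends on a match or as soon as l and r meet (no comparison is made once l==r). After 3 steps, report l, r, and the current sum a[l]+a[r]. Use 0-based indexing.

l=0 r=9: -9+37=28 >14, r--
l=0 r=8: -9+33=24 >14, r--
l=0 r=7: -9+32=23 >14, r--

l=0, r=6, sum=14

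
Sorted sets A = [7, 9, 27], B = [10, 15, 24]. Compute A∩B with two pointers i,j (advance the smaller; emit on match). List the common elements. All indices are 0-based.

i=0 j=0: 7<10, i++
i=1 j=0: 9<10, i++
i=2 j=0: 27>10, j++
i=2 j=1: 27>15, j++
i=2 j=2: 27>24, j++

intersection = []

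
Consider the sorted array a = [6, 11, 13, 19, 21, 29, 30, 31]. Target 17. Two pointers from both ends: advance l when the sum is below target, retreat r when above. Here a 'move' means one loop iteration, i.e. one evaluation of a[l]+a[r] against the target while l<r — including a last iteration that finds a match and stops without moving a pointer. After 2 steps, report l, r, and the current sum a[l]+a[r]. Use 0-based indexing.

l=0, r=5, sum=35

[0,7] 6+31=37 >17 → r--
[0,6] 6+30=36 >17 → r--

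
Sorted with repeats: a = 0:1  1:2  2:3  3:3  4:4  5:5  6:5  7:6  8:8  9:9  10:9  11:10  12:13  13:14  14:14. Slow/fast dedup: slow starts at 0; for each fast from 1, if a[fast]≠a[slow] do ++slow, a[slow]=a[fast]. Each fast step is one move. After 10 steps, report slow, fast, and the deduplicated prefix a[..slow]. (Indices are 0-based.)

slow=7, fast=11, prefix=[1, 2, 3, 4, 5, 6, 8, 9]

slow=0 fast=1: a[fast]=2≠a[slow]=1 write a[1]=2, slow++,fast++
slow=1 fast=2: a[fast]=3≠a[slow]=2 write a[2]=3, slow++,fast++
slow=2 fast=3: a[fast]=3=a[slow] dup, fast++
slow=2 fast=4: a[fast]=4≠a[slow]=3 write a[3]=4, slow++,fast++
slow=3 fast=5: a[fast]=5≠a[slow]=4 write a[4]=5, slow++,fast++
slow=4 fast=6: a[fast]=5=a[slow] dup, fast++
slow=4 fast=7: a[fast]=6≠a[slow]=5 write a[5]=6, slow++,fast++
slow=5 fast=8: a[fast]=8≠a[slow]=6 write a[6]=8, slow++,fast++
slow=6 fast=9: a[fast]=9≠a[slow]=8 write a[7]=9, slow++,fast++
slow=7 fast=10: a[fast]=9=a[slow] dup, fast++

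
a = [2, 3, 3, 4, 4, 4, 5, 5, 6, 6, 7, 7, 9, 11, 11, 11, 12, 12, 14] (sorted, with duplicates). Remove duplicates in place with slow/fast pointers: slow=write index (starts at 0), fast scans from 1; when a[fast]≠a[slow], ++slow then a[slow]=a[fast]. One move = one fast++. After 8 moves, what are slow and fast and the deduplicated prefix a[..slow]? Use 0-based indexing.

(s=0,f=1) a[fast]=3≠a[slow]=2 write a[1]=3 → slow++,fast++
(s=1,f=2) a[fast]=3=a[slow] dup → fast++
(s=1,f=3) a[fast]=4≠a[slow]=3 write a[2]=4 → slow++,fast++
(s=2,f=4) a[fast]=4=a[slow] dup → fast++
(s=2,f=5) a[fast]=4=a[slow] dup → fast++
(s=2,f=6) a[fast]=5≠a[slow]=4 write a[3]=5 → slow++,fast++
(s=3,f=7) a[fast]=5=a[slow] dup → fast++
(s=3,f=8) a[fast]=6≠a[slow]=5 write a[4]=6 → slow++,fast++

slow=4, fast=9, prefix=[2, 3, 4, 5, 6]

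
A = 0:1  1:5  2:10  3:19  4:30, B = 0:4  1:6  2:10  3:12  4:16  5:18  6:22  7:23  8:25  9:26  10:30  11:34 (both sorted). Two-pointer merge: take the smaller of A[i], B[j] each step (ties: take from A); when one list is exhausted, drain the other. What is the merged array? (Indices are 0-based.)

[1, 4, 5, 6, 10, 10, 12, 16, 18, 19, 22, 23, 25, 26, 30, 30, 34]

i=0 j=0: A[i]=1<=B[j]=4 take 1, i++
i=1 j=0: A[i]=5>B[j]=4 take 4, j++
i=1 j=1: A[i]=5<=B[j]=6 take 5, i++
i=2 j=1: A[i]=10>B[j]=6 take 6, j++
i=2 j=2: A[i]=10<=B[j]=10 take 10, i++
i=3 j=2: A[i]=19>B[j]=10 take 10, j++
i=3 j=3: A[i]=19>B[j]=12 take 12, j++
i=3 j=4: A[i]=19>B[j]=16 take 16, j++
i=3 j=5: A[i]=19>B[j]=18 take 18, j++
i=3 j=6: A[i]=19<=B[j]=22 take 19, i++
i=4 j=6: A[i]=30>B[j]=22 take 22, j++
i=4 j=7: A[i]=30>B[j]=23 take 23, j++
i=4 j=8: A[i]=30>B[j]=25 take 25, j++
i=4 j=9: A[i]=30>B[j]=26 take 26, j++
i=4 j=10: A[i]=30<=B[j]=30 take 30, i++
i=5 j=10: A done, take B[j]=30, j++
i=5 j=11: A done, take B[j]=34, j++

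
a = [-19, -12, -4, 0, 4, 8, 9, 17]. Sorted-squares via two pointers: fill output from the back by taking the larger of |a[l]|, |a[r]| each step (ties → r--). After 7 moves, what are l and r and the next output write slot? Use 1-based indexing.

l=4, r=4, next write slot=1

l=1 r=8: |-19|>|17| out[8]=361, l++
l=2 r=8: |-12|<=|17| out[7]=289, r--
l=2 r=7: |-12|>|9| out[6]=144, l++
l=3 r=7: |-4|<=|9| out[5]=81, r--
l=3 r=6: |-4|<=|8| out[4]=64, r--
l=3 r=5: |-4|<=|4| out[3]=16, r--
l=3 r=4: |-4|>|0| out[2]=16, l++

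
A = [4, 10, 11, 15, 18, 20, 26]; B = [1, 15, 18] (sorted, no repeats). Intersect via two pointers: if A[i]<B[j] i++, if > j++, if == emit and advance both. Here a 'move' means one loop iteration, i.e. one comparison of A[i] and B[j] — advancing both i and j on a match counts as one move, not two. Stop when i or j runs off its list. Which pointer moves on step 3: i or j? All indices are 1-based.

i

[i=1,j=1] 4>1 → j++
[i=1,j=2] 4<15 → i++
[i=2,j=2] 10<15 → i++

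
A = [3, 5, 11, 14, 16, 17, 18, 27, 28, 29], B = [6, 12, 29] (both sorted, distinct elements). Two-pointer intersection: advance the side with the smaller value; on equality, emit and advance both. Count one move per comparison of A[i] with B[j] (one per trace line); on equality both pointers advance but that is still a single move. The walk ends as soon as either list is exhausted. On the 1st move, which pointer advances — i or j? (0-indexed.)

i

[i=0,j=0] 3<6 → i++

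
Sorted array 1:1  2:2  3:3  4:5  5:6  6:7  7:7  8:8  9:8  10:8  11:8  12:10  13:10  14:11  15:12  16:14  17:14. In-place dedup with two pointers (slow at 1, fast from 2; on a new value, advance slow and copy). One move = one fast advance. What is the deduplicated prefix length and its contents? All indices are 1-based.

slow=1 fast=2: a[fast]=2≠a[slow]=1 write a[2]=2, slow++,fast++
slow=2 fast=3: a[fast]=3≠a[slow]=2 write a[3]=3, slow++,fast++
slow=3 fast=4: a[fast]=5≠a[slow]=3 write a[4]=5, slow++,fast++
slow=4 fast=5: a[fast]=6≠a[slow]=5 write a[5]=6, slow++,fast++
slow=5 fast=6: a[fast]=7≠a[slow]=6 write a[6]=7, slow++,fast++
slow=6 fast=7: a[fast]=7=a[slow] dup, fast++
slow=6 fast=8: a[fast]=8≠a[slow]=7 write a[7]=8, slow++,fast++
slow=7 fast=9: a[fast]=8=a[slow] dup, fast++
slow=7 fast=10: a[fast]=8=a[slow] dup, fast++
slow=7 fast=11: a[fast]=8=a[slow] dup, fast++
slow=7 fast=12: a[fast]=10≠a[slow]=8 write a[8]=10, slow++,fast++
slow=8 fast=13: a[fast]=10=a[slow] dup, fast++
slow=8 fast=14: a[fast]=11≠a[slow]=10 write a[9]=11, slow++,fast++
slow=9 fast=15: a[fast]=12≠a[slow]=11 write a[10]=12, slow++,fast++
slow=10 fast=16: a[fast]=14≠a[slow]=12 write a[11]=14, slow++,fast++
slow=11 fast=17: a[fast]=14=a[slow] dup, fast++

length 11; prefix = [1, 2, 3, 5, 6, 7, 8, 10, 11, 12, 14]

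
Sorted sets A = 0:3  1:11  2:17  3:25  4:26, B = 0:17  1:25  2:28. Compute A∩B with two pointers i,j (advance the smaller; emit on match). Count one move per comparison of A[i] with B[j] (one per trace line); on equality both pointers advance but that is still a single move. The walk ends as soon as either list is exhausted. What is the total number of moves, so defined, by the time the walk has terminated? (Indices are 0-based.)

5 moves

i=0 j=0: 3<17, i++
i=1 j=0: 11<17, i++
i=2 j=0: 17==17 emit, i++,j++
i=3 j=1: 25==25 emit, i++,j++
i=4 j=2: 26<28, i++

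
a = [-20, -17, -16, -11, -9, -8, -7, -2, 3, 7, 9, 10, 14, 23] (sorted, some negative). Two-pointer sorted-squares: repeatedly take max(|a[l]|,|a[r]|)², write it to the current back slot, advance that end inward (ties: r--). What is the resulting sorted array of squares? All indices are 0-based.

l=0 r=13: |-20|<=|23| out[13]=529, r--
l=0 r=12: |-20|>|14| out[12]=400, l++
l=1 r=12: |-17|>|14| out[11]=289, l++
l=2 r=12: |-16|>|14| out[10]=256, l++
l=3 r=12: |-11|<=|14| out[9]=196, r--
l=3 r=11: |-11|>|10| out[8]=121, l++
l=4 r=11: |-9|<=|10| out[7]=100, r--
l=4 r=10: |-9|<=|9| out[6]=81, r--
l=4 r=9: |-9|>|7| out[5]=81, l++
l=5 r=9: |-8|>|7| out[4]=64, l++
l=6 r=9: |-7|<=|7| out[3]=49, r--
l=6 r=8: |-7|>|3| out[2]=49, l++
l=7 r=8: |-2|<=|3| out[1]=9, r--
l=7 r=7: |-2|<=|-2| out[0]=4, r--

[4, 9, 49, 49, 64, 81, 81, 100, 121, 196, 256, 289, 400, 529]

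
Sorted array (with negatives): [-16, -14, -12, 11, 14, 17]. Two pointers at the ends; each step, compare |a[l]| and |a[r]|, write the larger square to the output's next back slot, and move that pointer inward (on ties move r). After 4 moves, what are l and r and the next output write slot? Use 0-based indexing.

l=2, r=3, next write slot=1

[0,5] |-16|<=|17| out[5]=289 → r--
[0,4] |-16|>|14| out[4]=256 → l++
[1,4] |-14|<=|14| out[3]=196 → r--
[1,3] |-14|>|11| out[2]=196 → l++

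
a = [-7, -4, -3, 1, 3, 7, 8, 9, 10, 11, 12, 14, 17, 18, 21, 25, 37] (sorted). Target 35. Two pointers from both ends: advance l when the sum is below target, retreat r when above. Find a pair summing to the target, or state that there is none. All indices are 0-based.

[0,16] -7+37=30 <35 → l++
[1,16] -4+37=33 <35 → l++
[2,16] -3+37=34 <35 → l++
[3,16] 1+37=38 >35 → r--
[3,15] 1+25=26 <35 → l++
[4,15] 3+25=28 <35 → l++
[5,15] 7+25=32 <35 → l++
[6,15] 8+25=33 <35 → l++
[7,15] 9+25=34 <35 → l++
[8,15] 10+25=35 → found

(10, 25)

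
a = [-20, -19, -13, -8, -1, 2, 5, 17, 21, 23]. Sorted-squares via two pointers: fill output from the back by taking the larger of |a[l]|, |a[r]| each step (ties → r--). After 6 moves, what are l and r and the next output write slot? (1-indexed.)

[1,10] |-20|<=|23| out[10]=529 → r--
[1,9] |-20|<=|21| out[9]=441 → r--
[1,8] |-20|>|17| out[8]=400 → l++
[2,8] |-19|>|17| out[7]=361 → l++
[3,8] |-13|<=|17| out[6]=289 → r--
[3,7] |-13|>|5| out[5]=169 → l++

l=4, r=7, next write slot=4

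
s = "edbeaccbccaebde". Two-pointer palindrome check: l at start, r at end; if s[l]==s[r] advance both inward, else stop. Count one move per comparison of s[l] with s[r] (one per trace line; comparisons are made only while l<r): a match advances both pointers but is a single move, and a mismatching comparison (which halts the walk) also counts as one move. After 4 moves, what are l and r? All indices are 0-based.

l=0 r=14: 'e'=='e', l++,r--
l=1 r=13: 'd'=='d', l++,r--
l=2 r=12: 'b'=='b', l++,r--
l=3 r=11: 'e'=='e', l++,r--

l=4, r=10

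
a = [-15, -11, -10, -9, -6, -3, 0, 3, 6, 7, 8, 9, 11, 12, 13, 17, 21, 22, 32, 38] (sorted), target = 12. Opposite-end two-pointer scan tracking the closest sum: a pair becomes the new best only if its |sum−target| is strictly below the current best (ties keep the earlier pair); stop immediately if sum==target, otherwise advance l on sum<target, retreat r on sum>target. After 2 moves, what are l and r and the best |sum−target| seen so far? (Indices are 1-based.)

[1,20] -15+38=23 d=11 * → r--
[1,19] -15+32=17 d=5 * → r--

l=1, r=18, best |Δ|=5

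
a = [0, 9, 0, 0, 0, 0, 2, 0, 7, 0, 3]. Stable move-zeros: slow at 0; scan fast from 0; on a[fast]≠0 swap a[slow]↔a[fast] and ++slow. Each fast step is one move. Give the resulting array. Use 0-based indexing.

[9, 2, 7, 3, 0, 0, 0, 0, 0, 0, 0]

(s=0,f=0) a[fast]=0 → fast++
(s=0,f=1) a[fast]=9≠0 swap→a[0]=9 → slow++,fast++
(s=1,f=2) a[fast]=0 → fast++
(s=1,f=3) a[fast]=0 → fast++
(s=1,f=4) a[fast]=0 → fast++
(s=1,f=5) a[fast]=0 → fast++
(s=1,f=6) a[fast]=2≠0 swap→a[1]=2 → slow++,fast++
(s=2,f=7) a[fast]=0 → fast++
(s=2,f=8) a[fast]=7≠0 swap→a[2]=7 → slow++,fast++
(s=3,f=9) a[fast]=0 → fast++
(s=3,f=10) a[fast]=3≠0 swap→a[3]=3 → slow++,fast++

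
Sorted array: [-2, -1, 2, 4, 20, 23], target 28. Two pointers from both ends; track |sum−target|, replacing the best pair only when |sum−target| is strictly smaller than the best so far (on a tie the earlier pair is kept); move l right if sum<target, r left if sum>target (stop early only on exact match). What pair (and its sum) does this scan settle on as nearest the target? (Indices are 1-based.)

pair (4, 23) with sum 27 (|Δ|=1)

[1,6] -2+23=21 d=7 * → l++
[2,6] -1+23=22 d=6 * → l++
[3,6] 2+23=25 d=3 * → l++
[4,6] 4+23=27 d=1 * → l++
[5,6] 20+23=43 d=15 → r--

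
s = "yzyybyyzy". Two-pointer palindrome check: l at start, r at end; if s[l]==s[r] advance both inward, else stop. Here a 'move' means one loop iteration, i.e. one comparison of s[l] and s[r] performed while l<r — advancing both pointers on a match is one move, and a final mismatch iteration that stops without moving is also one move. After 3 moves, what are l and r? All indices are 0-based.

l=3, r=5

l=0 r=8: 'y'=='y', l++,r--
l=1 r=7: 'z'=='z', l++,r--
l=2 r=6: 'y'=='y', l++,r--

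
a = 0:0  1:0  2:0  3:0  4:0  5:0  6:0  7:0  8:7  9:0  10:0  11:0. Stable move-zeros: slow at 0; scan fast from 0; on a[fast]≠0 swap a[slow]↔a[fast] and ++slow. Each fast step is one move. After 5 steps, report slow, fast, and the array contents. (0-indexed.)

slow=0, fast=5, a=[0, 0, 0, 0, 0, 0, 0, 0, 7, 0, 0, 0]

slow=0 fast=0: a[fast]=0, fast++
slow=0 fast=1: a[fast]=0, fast++
slow=0 fast=2: a[fast]=0, fast++
slow=0 fast=3: a[fast]=0, fast++
slow=0 fast=4: a[fast]=0, fast++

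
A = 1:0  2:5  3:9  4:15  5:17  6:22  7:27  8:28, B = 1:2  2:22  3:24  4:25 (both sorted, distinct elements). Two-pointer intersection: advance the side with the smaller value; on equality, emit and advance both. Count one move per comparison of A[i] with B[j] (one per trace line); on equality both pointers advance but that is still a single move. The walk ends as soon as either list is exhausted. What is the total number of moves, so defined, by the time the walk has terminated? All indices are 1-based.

9 moves

[i=1,j=1] 0<2 → i++
[i=2,j=1] 5>2 → j++
[i=2,j=2] 5<22 → i++
[i=3,j=2] 9<22 → i++
[i=4,j=2] 15<22 → i++
[i=5,j=2] 17<22 → i++
[i=6,j=2] 22==22 emit → i++,j++
[i=7,j=3] 27>24 → j++
[i=7,j=4] 27>25 → j++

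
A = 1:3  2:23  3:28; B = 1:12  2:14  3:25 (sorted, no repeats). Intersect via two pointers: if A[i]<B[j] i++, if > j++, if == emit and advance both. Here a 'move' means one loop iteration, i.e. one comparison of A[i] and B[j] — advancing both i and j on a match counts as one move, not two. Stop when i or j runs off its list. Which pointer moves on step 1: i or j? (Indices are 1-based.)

i

[i=1,j=1] 3<12 → i++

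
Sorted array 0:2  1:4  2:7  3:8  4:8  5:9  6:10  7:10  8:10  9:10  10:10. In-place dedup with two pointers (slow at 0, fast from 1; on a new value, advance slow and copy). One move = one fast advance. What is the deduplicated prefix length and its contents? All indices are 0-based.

length 6; prefix = [2, 4, 7, 8, 9, 10]

slow=0 fast=1: a[fast]=4≠a[slow]=2 write a[1]=4, slow++,fast++
slow=1 fast=2: a[fast]=7≠a[slow]=4 write a[2]=7, slow++,fast++
slow=2 fast=3: a[fast]=8≠a[slow]=7 write a[3]=8, slow++,fast++
slow=3 fast=4: a[fast]=8=a[slow] dup, fast++
slow=3 fast=5: a[fast]=9≠a[slow]=8 write a[4]=9, slow++,fast++
slow=4 fast=6: a[fast]=10≠a[slow]=9 write a[5]=10, slow++,fast++
slow=5 fast=7: a[fast]=10=a[slow] dup, fast++
slow=5 fast=8: a[fast]=10=a[slow] dup, fast++
slow=5 fast=9: a[fast]=10=a[slow] dup, fast++
slow=5 fast=10: a[fast]=10=a[slow] dup, fast++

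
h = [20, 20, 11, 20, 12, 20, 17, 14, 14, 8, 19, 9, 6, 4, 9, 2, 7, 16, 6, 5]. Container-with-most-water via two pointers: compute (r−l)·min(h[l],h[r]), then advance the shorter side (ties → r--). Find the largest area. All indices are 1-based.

[1,20] min(20,5)*19=95 best=95 * → r--
[1,19] min(20,6)*18=108 best=108 * → r--
[1,18] min(20,16)*17=272 best=272 * → r--
[1,17] min(20,7)*16=112 best=272 → r--
[1,16] min(20,2)*15=30 best=272 → r--
[1,15] min(20,9)*14=126 best=272 → r--
[1,14] min(20,4)*13=52 best=272 → r--
[1,13] min(20,6)*12=72 best=272 → r--
[1,12] min(20,9)*11=99 best=272 → r--
[1,11] min(20,19)*10=190 best=272 → r--
[1,10] min(20,8)*9=72 best=272 → r--
[1,9] min(20,14)*8=112 best=272 → r--
[1,8] min(20,14)*7=98 best=272 → r--
[1,7] min(20,17)*6=102 best=272 → r--
[1,6] min(20,20)*5=100 best=272 → r--
[1,5] min(20,12)*4=48 best=272 → r--
[1,4] min(20,20)*3=60 best=272 → r--
[1,3] min(20,11)*2=22 best=272 → r--
[1,2] min(20,20)*1=20 best=272 → r--

max area = 272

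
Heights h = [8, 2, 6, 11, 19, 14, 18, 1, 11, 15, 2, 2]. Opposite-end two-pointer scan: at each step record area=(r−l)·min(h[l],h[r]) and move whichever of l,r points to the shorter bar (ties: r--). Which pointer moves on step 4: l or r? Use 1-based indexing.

l=1 r=12: min(8,2)*11=22 best=22 *, r--
l=1 r=11: min(8,2)*10=20 best=22, r--
l=1 r=10: min(8,15)*9=72 best=72 *, l++
l=2 r=10: min(2,15)*8=16 best=72, l++

l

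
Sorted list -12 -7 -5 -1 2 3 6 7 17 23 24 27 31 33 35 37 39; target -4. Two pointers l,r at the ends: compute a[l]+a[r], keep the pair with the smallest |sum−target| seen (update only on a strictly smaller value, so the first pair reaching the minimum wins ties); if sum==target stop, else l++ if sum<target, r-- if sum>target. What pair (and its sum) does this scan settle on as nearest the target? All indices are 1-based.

pair (-7, 3) with sum -4 (|Δ|=0)

l=1 r=17: -12+39=27 d=31 *, r--
l=1 r=16: -12+37=25 d=29 *, r--
l=1 r=15: -12+35=23 d=27 *, r--
l=1 r=14: -12+33=21 d=25 *, r--
l=1 r=13: -12+31=19 d=23 *, r--
l=1 r=12: -12+27=15 d=19 *, r--
l=1 r=11: -12+24=12 d=16 *, r--
l=1 r=10: -12+23=11 d=15 *, r--
l=1 r=9: -12+17=5 d=9 *, r--
l=1 r=8: -12+7=-5 d=1 *, l++
l=2 r=8: -7+7=0 d=4, r--
l=2 r=7: -7+6=-1 d=3, r--
l=2 r=6: -7+3=-4 d=0 *, stop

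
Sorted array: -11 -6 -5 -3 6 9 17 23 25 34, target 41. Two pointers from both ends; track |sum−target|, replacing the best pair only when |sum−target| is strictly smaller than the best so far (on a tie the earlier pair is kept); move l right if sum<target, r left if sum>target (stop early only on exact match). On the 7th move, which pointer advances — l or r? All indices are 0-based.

[0,9] -11+34=23 d=18 * → l++
[1,9] -6+34=28 d=13 * → l++
[2,9] -5+34=29 d=12 * → l++
[3,9] -3+34=31 d=10 * → l++
[4,9] 6+34=40 d=1 * → l++
[5,9] 9+34=43 d=2 → r--
[5,8] 9+25=34 d=7 → l++

l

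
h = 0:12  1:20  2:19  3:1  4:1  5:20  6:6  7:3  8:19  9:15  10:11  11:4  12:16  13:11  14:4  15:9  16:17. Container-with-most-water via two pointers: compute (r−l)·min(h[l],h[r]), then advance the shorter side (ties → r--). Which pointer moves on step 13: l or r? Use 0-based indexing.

l=0 r=16: min(12,17)*16=192 best=192 *, l++
l=1 r=16: min(20,17)*15=255 best=255 *, r--
l=1 r=15: min(20,9)*14=126 best=255, r--
l=1 r=14: min(20,4)*13=52 best=255, r--
l=1 r=13: min(20,11)*12=132 best=255, r--
l=1 r=12: min(20,16)*11=176 best=255, r--
l=1 r=11: min(20,4)*10=40 best=255, r--
l=1 r=10: min(20,11)*9=99 best=255, r--
l=1 r=9: min(20,15)*8=120 best=255, r--
l=1 r=8: min(20,19)*7=133 best=255, r--
l=1 r=7: min(20,3)*6=18 best=255, r--
l=1 r=6: min(20,6)*5=30 best=255, r--
l=1 r=5: min(20,20)*4=80 best=255, r--

r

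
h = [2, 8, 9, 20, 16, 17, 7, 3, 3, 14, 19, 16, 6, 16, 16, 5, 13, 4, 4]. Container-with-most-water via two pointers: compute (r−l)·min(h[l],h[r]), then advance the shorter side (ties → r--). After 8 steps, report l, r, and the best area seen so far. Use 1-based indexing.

l=4, r=14, best area=176

l=1 r=19: min(2,4)*18=36 best=36 *, l++
l=2 r=19: min(8,4)*17=68 best=68 *, r--
l=2 r=18: min(8,4)*16=64 best=68, r--
l=2 r=17: min(8,13)*15=120 best=120 *, l++
l=3 r=17: min(9,13)*14=126 best=126 *, l++
l=4 r=17: min(20,13)*13=169 best=169 *, r--
l=4 r=16: min(20,5)*12=60 best=169, r--
l=4 r=15: min(20,16)*11=176 best=176 *, r--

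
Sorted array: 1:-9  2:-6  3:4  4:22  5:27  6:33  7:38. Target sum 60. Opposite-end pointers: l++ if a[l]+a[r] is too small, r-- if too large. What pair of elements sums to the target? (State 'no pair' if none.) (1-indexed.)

l=1 r=7: -9+38=29 <60, l++
l=2 r=7: -6+38=32 <60, l++
l=3 r=7: 4+38=42 <60, l++
l=4 r=7: 22+38=60, found

(22, 38)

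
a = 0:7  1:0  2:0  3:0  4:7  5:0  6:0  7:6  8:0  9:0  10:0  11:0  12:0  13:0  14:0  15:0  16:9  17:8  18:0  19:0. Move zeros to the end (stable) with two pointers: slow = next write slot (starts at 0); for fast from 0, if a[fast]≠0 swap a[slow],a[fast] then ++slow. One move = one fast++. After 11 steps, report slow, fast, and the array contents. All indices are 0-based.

slow=3, fast=11, a=[7, 7, 6, 0, 0, 0, 0, 0, 0, 0, 0, 0, 0, 0, 0, 0, 9, 8, 0, 0]

slow=0 fast=0: a[fast]=7≠0 swap→a[0]=7, slow++,fast++
slow=1 fast=1: a[fast]=0, fast++
slow=1 fast=2: a[fast]=0, fast++
slow=1 fast=3: a[fast]=0, fast++
slow=1 fast=4: a[fast]=7≠0 swap→a[1]=7, slow++,fast++
slow=2 fast=5: a[fast]=0, fast++
slow=2 fast=6: a[fast]=0, fast++
slow=2 fast=7: a[fast]=6≠0 swap→a[2]=6, slow++,fast++
slow=3 fast=8: a[fast]=0, fast++
slow=3 fast=9: a[fast]=0, fast++
slow=3 fast=10: a[fast]=0, fast++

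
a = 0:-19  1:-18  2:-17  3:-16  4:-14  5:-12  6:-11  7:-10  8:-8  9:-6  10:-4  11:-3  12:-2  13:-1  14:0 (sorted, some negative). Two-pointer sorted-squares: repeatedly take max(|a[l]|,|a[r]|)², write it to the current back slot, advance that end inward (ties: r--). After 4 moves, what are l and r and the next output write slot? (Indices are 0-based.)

l=4, r=14, next write slot=10

[0,14] |-19|>|0| out[14]=361 → l++
[1,14] |-18|>|0| out[13]=324 → l++
[2,14] |-17|>|0| out[12]=289 → l++
[3,14] |-16|>|0| out[11]=256 → l++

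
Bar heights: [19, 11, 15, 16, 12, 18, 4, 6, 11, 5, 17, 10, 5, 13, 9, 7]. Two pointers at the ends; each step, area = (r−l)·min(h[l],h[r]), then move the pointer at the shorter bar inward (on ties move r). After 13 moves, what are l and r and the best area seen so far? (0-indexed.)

l=0 r=15: min(19,7)*15=105 best=105 *, r--
l=0 r=14: min(19,9)*14=126 best=126 *, r--
l=0 r=13: min(19,13)*13=169 best=169 *, r--
l=0 r=12: min(19,5)*12=60 best=169, r--
l=0 r=11: min(19,10)*11=110 best=169, r--
l=0 r=10: min(19,17)*10=170 best=170 *, r--
l=0 r=9: min(19,5)*9=45 best=170, r--
l=0 r=8: min(19,11)*8=88 best=170, r--
l=0 r=7: min(19,6)*7=42 best=170, r--
l=0 r=6: min(19,4)*6=24 best=170, r--
l=0 r=5: min(19,18)*5=90 best=170, r--
l=0 r=4: min(19,12)*4=48 best=170, r--
l=0 r=3: min(19,16)*3=48 best=170, r--

l=0, r=2, best area=170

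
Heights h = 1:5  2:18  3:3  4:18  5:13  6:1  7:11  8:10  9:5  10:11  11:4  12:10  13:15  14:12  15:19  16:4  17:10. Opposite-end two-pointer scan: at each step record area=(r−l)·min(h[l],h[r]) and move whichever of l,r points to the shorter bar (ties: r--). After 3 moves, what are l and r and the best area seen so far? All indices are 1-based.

l=1 r=17: min(5,10)*16=80 best=80 *, l++
l=2 r=17: min(18,10)*15=150 best=150 *, r--
l=2 r=16: min(18,4)*14=56 best=150, r--

l=2, r=15, best area=150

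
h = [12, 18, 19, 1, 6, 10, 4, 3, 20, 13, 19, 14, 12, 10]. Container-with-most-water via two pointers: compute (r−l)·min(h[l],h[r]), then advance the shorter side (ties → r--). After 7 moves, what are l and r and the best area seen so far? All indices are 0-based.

l=0 r=13: min(12,10)*13=130 best=130 *, r--
l=0 r=12: min(12,12)*12=144 best=144 *, r--
l=0 r=11: min(12,14)*11=132 best=144, l++
l=1 r=11: min(18,14)*10=140 best=144, r--
l=1 r=10: min(18,19)*9=162 best=162 *, l++
l=2 r=10: min(19,19)*8=152 best=162, r--
l=2 r=9: min(19,13)*7=91 best=162, r--

l=2, r=8, best area=162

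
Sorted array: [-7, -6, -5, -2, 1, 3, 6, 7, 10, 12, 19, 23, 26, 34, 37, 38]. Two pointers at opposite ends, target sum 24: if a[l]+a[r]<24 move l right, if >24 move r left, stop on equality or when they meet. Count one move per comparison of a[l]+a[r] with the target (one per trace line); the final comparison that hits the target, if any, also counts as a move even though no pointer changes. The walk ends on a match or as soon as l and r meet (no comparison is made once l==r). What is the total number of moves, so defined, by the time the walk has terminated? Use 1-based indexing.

[1,16] -7+38=31 >24 → r--
[1,15] -7+37=30 >24 → r--
[1,14] -7+34=27 >24 → r--
[1,13] -7+26=19 <24 → l++
[2,13] -6+26=20 <24 → l++
[3,13] -5+26=21 <24 → l++
[4,13] -2+26=24 → found

7 moves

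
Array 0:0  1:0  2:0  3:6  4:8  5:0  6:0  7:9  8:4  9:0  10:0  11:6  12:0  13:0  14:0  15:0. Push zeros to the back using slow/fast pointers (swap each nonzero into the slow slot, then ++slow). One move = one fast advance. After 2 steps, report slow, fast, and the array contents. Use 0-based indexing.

slow=0, fast=2, a=[0, 0, 0, 6, 8, 0, 0, 9, 4, 0, 0, 6, 0, 0, 0, 0]

slow=0 fast=0: a[fast]=0, fast++
slow=0 fast=1: a[fast]=0, fast++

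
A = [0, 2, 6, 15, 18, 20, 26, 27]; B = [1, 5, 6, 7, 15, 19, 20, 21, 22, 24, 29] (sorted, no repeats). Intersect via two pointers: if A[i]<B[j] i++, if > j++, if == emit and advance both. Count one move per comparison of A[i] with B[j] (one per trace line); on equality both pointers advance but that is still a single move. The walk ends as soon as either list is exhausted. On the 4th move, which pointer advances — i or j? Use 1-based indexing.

j

i=1 j=1: 0<1, i++
i=2 j=1: 2>1, j++
i=2 j=2: 2<5, i++
i=3 j=2: 6>5, j++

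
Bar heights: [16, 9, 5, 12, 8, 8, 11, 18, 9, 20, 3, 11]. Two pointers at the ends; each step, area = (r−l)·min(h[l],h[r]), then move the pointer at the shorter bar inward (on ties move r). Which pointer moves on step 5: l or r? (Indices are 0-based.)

l=0 r=11: min(16,11)*11=121 best=121 *, r--
l=0 r=10: min(16,3)*10=30 best=121, r--
l=0 r=9: min(16,20)*9=144 best=144 *, l++
l=1 r=9: min(9,20)*8=72 best=144, l++
l=2 r=9: min(5,20)*7=35 best=144, l++

l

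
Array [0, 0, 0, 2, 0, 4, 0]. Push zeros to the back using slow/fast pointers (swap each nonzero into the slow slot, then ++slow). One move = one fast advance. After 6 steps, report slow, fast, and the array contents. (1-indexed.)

slow=3, fast=7, a=[2, 4, 0, 0, 0, 0, 0]

(s=1,f=1) a[fast]=0 → fast++
(s=1,f=2) a[fast]=0 → fast++
(s=1,f=3) a[fast]=0 → fast++
(s=1,f=4) a[fast]=2≠0 swap→a[1]=2 → slow++,fast++
(s=2,f=5) a[fast]=0 → fast++
(s=2,f=6) a[fast]=4≠0 swap→a[2]=4 → slow++,fast++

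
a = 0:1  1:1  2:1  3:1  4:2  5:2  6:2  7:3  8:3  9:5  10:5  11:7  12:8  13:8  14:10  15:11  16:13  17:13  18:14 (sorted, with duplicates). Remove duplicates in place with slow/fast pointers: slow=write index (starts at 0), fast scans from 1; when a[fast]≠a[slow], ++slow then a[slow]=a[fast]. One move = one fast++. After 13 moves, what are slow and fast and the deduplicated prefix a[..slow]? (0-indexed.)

slow=0 fast=1: a[fast]=1=a[slow] dup, fast++
slow=0 fast=2: a[fast]=1=a[slow] dup, fast++
slow=0 fast=3: a[fast]=1=a[slow] dup, fast++
slow=0 fast=4: a[fast]=2≠a[slow]=1 write a[1]=2, slow++,fast++
slow=1 fast=5: a[fast]=2=a[slow] dup, fast++
slow=1 fast=6: a[fast]=2=a[slow] dup, fast++
slow=1 fast=7: a[fast]=3≠a[slow]=2 write a[2]=3, slow++,fast++
slow=2 fast=8: a[fast]=3=a[slow] dup, fast++
slow=2 fast=9: a[fast]=5≠a[slow]=3 write a[3]=5, slow++,fast++
slow=3 fast=10: a[fast]=5=a[slow] dup, fast++
slow=3 fast=11: a[fast]=7≠a[slow]=5 write a[4]=7, slow++,fast++
slow=4 fast=12: a[fast]=8≠a[slow]=7 write a[5]=8, slow++,fast++
slow=5 fast=13: a[fast]=8=a[slow] dup, fast++

slow=5, fast=14, prefix=[1, 2, 3, 5, 7, 8]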